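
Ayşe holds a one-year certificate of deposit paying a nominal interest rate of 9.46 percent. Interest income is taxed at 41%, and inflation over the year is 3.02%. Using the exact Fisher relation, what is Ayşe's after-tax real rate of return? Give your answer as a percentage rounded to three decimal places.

2.486%

After-tax nominal return = 9.46% × (1 − 0.41) = 5.5814%.
1 + r = 1.055814 / 1.03020 = 1.024863
After-tax real rate = 1.024863 − 1 → 2.486%.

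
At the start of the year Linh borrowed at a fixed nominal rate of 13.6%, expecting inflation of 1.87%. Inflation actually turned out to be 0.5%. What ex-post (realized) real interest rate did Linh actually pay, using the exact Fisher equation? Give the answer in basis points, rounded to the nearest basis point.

1303 basis points

Ex-post: (1 + 0.1360)/(1 + 0.0050) − 1 = 13.0348%
So the realized real rate is 1303 basis points.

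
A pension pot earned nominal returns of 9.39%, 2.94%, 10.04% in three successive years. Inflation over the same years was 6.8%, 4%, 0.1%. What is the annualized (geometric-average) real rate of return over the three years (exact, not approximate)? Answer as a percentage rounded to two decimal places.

3.68%

Nominal growth factor = 1.0939 × 1.0294 × 1.1004 = 1.23911715
Price-level growth factor = 1.0680 × 1.0400 × 1.0010 = 1.11183072
Real growth factor = 1.23911715 / 1.11183072 = 1.11448364
Annualized real rate = 1.11448364^(1/3) − 1 = 3.6791% → 3.68%.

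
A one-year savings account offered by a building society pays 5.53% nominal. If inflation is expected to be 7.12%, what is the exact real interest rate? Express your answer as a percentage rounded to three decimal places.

-1.484%

1 + r = 1.05530 / 1.07120 = 0.985157
r = 0.985157 − 1 = -1.4843%, i.e. -1.484%.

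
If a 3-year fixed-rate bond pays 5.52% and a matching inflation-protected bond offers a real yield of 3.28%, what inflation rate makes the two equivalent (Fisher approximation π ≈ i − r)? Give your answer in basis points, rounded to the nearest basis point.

224 basis points

π ≈ i − r = 5.52% − 3.28% → 224 basis points.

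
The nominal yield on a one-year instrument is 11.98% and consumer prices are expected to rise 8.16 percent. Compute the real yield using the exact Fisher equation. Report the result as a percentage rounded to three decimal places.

3.532%

By the Fisher identity, 1 + r = (1 + i)/(1 + π).
1 + r = 1.11980 / 1.08160 = 1.035318
r = 1.035318 − 1 = 3.5318%, i.e. 3.532%.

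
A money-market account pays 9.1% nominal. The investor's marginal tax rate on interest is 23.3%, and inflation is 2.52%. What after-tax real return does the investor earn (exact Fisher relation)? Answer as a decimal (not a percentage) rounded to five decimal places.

0.04350

After-tax nominal return = 9.1% × (1 − 0.233) = 6.9797%.
1 + r = 1.069797 / 1.02520 = 1.043501
After-tax real rate = 1.043501 − 1 → 0.04350.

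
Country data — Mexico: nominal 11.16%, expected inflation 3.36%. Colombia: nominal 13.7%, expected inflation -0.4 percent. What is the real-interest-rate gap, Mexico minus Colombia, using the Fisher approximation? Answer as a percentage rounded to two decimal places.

Mexico: 11.16% − 3.36% = 7.800%
Colombia: 13.7% − (-0.4%) = 14.100%
Differential = -6.300% → -6.30%.

-6.30%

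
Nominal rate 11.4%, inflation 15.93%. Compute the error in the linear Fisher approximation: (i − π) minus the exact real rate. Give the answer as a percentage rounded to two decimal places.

Approximate: r ≈ 11.400% − 15.930% = -4.5300%
Exact: (1 + 0.1140)/(1 + 0.1593) − 1 = -3.9075%
Error = -4.5300% − (-3.9075%) = -0.6225% → -0.62%.

-0.62%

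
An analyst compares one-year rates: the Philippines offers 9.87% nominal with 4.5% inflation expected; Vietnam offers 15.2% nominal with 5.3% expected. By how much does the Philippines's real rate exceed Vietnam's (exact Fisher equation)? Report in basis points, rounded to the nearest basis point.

The Philippines: (1 + 0.0987)/(1 + 0.0450) − 1 = 5.1388%
Vietnam: (1 + 0.1520)/(1 + 0.0530) − 1 = 9.4017%
Differential = 5.1388% − 9.4017% = -4.2630% → -426 basis points.

-426 basis points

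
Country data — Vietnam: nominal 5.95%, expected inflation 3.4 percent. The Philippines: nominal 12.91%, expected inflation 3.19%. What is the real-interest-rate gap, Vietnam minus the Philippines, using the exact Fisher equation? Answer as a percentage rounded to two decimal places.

Vietnam: (1 + 0.0595)/(1 + 0.0340) − 1 = 2.4662%
The Philippines: (1 + 0.1291)/(1 + 0.0319) − 1 = 9.4195%
Differential = 2.4662% − 9.4195% = -6.9534% → -6.95%.

-6.95%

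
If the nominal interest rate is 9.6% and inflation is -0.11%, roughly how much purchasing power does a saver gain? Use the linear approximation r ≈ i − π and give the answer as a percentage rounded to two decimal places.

9.71%

r ≈ i − π = 9.6% − (-0.11%) = 9.71%.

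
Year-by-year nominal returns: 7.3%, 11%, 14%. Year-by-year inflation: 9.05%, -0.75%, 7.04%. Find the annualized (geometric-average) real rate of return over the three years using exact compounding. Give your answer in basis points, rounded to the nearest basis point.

543 basis points

Nominal growth factor = 1.0730 × 1.1100 × 1.1400 = 1.35777420
Price-level growth factor = 1.0905 × 0.9925 × 1.0704 = 1.15851667
Real growth factor = 1.35777420 / 1.15851667 = 1.17199367
Annualized real rate = 1.17199367^(1/3) − 1 = 5.4326% → 543 basis points.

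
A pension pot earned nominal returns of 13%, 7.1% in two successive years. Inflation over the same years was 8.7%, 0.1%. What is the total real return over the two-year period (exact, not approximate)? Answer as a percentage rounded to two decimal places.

Compound the nominal returns: 1.1300 × 1.0710 = 1.210230.
Compound inflation: 1.0870 × 1.0010 = 1.088087.
Deflate: 1.210230 / 1.088087 = 1.112255.
Total real return = 1.112255 − 1 → 11.23%.

11.23%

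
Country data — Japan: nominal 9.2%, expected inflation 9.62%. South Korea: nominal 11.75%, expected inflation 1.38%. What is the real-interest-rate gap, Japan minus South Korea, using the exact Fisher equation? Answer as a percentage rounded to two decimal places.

Japan: (1 + 0.0920)/(1 + 0.0962) − 1 = -0.3831%
South Korea: (1 + 0.1175)/(1 + 0.0138) − 1 = 10.2288%
Differential = -0.3831% − 10.2288% = -10.6120% → -10.61%.

-10.61%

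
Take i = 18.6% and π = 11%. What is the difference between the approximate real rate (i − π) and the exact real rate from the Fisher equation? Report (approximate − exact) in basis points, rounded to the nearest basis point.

75 basis points

Approximate: r ≈ 18.600% − 11.000% = 7.6000%
Exact: (1 + 0.1860)/(1 + 0.1100) − 1 = 6.8468%
Error = 7.6000% − 6.8468% = 0.7532% → 75 basis points.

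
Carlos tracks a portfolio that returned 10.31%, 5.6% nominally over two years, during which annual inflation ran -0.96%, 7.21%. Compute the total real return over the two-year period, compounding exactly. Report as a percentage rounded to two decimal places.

Compound the nominal returns: 1.1031 × 1.0560 = 1.164874.
Compound inflation: 0.9904 × 1.0721 = 1.061808.
Deflate: 1.164874 / 1.061808 = 1.097066.
Total real return = 1.097066 − 1 → 9.71%.

9.71%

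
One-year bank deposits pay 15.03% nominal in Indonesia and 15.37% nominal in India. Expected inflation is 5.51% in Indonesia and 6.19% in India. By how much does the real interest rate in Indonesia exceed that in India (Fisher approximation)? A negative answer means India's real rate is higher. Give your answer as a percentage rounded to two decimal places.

Indonesia: 15.03% − 5.51% = 9.520%
India: 15.37% − 6.19% = 9.180%
Differential = 0.340% → 0.34%.

0.34%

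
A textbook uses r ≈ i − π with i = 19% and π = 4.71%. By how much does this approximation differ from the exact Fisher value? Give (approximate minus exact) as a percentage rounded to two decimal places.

0.64%

Approximate: r ≈ 19.000% − 4.710% = 14.2900%
Exact: (1 + 0.1900)/(1 + 0.0471) − 1 = 13.6472%
Error = 14.2900% − 13.6472% = 0.6428% → 0.64%.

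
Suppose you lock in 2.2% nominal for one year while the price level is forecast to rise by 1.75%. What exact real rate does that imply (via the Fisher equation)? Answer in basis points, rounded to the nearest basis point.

1 + r = 1.02200 / 1.01750 = 1.004423
r = 1.004423 − 1 = 0.4423%, i.e. 44 basis points.

44 basis points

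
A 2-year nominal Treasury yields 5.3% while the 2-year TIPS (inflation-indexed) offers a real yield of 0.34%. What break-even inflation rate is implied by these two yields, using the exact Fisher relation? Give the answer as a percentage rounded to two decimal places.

4.94%

(1 + π) = (1 + i)/(1 + r) = 1.05300 / 1.00340 = 1.049432
Break-even inflation = 1.049432 − 1 → 4.94%.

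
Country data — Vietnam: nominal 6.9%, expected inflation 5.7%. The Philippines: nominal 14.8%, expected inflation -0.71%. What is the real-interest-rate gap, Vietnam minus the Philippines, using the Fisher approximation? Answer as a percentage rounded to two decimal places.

-14.31%

Vietnam: 6.9% − 5.7% = 1.200%
The Philippines: 14.8% − (-0.71%) = 15.510%
Differential = -14.310% → -14.31%.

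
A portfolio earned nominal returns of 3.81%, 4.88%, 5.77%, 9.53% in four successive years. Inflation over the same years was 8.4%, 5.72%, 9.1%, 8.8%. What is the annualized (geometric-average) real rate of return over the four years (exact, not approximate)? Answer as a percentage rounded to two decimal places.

Compound the nominal returns: 1.0381 × 1.0488 × 1.0577 × 1.0953 = 1.26132633.
Compound inflation: 1.0840 × 1.0572 × 1.0910 × 1.0880 = 1.36031687.
Deflate: 1.26132633 / 1.36031687 = 0.92722980.
Annualized real rate = 0.92722980^(1/4) − 1 = -1.8711% → -1.87%.

-1.87%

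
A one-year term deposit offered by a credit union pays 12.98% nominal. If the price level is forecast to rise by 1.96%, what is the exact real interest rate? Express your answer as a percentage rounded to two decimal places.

By the Fisher equation, 1 + r = (1 + i)/(1 + π).
1 + r = 1.12980 / 1.01960 = 1.108082
r = 1.108082 − 1 = 10.8082%, i.e. 10.81%.

10.81%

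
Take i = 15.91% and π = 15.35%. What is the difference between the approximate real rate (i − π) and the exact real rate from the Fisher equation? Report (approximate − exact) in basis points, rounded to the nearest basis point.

Approximate: r ≈ 15.910% − 15.350% = 0.5600%
Exact: (1 + 0.1591)/(1 + 0.1535) − 1 = 0.4855%
Error = 0.5600% − 0.4855% = 0.0745% → 7 basis points.

7 basis points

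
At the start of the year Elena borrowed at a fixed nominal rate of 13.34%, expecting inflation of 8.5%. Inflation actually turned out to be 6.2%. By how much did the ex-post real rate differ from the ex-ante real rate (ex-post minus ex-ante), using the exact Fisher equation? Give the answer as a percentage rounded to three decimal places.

2.262%

Ex-ante: (1 + 0.1334)/(1 + 0.0850) − 1 = 4.4608%
Ex-post: (1 + 0.1334)/(1 + 0.0620) − 1 = 6.7232%
Difference (ex-post − ex-ante) = 2.2623% → 2.262%.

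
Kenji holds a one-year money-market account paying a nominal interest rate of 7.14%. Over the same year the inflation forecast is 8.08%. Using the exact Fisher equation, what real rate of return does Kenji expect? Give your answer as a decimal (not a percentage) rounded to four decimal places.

By the Fisher equation, 1 + r = (1 + i)/(1 + π).
1 + r = 1.07140 / 1.08080 = 0.991303
r = 0.991303 − 1 = -0.8697%, i.e. -0.0087.

-0.0087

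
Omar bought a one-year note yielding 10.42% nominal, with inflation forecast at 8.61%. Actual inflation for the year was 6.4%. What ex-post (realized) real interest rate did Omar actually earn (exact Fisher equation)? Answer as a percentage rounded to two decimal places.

3.78%

Ex-post: (1 + 0.1042)/(1 + 0.0640) − 1 = 3.7782%
So the realized real rate is 3.78%.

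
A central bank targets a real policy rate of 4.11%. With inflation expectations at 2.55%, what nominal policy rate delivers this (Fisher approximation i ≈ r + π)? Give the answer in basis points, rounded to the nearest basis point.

i ≈ r + π = 4.11% + 2.55% = 666 basis points.

666 basis points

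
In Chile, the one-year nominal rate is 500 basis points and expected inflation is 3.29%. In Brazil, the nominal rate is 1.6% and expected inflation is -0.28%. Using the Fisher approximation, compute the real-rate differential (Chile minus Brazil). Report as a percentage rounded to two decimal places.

Chile: 5% − 3.29% = 1.710%
Brazil: 1.6% − (-0.28%) = 1.880%
Differential = -0.170% → -0.17%.

-0.17%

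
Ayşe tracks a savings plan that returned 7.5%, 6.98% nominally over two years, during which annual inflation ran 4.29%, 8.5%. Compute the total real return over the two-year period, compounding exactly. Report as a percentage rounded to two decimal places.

Compound the nominal returns: 1.0750 × 1.0698 = 1.150035.
Compound inflation: 1.0429 × 1.0850 = 1.131547.
Deflate: 1.150035 / 1.131547 = 1.016339.
Total real return = 1.016339 − 1 → 1.63%.

1.63%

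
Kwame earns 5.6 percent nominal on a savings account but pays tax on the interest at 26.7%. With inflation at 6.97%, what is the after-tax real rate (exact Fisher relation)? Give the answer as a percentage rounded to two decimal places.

After-tax nominal return = 5.6% × (1 − 0.267) = 4.1048%.
1 + r = 1.041048 / 1.06970 = 0.973215
After-tax real rate = 0.973215 − 1 → -2.68%.

-2.68%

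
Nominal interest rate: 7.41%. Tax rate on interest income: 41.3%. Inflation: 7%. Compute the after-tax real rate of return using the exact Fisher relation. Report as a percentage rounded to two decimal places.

After-tax nominal return = 7.41% × (1 − 0.413) = 4.34967%.
1 + r = 1.0434967 / 1.07000 = 0.975231
After-tax real rate = 0.975231 − 1 → -2.48%.

-2.48%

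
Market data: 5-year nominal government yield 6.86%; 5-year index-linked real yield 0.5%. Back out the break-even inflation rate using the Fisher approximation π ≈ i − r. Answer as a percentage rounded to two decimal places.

6.36%

π ≈ i − r = 6.86% − 0.5% → 6.36%.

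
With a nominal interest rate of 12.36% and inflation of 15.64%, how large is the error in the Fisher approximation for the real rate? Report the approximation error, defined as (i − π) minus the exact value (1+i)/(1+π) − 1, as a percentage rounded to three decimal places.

-0.444%

Approximate: r ≈ 12.360% − 15.640% = -3.2800%
Exact: (1 + 0.1236)/(1 + 0.1564) − 1 = -2.8364%
Error = -3.2800% − (-2.8364%) = -0.4436% → -0.444%.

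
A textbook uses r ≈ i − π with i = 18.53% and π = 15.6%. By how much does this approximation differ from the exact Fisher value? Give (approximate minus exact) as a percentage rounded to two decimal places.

0.40%

Approximate: r ≈ 18.530% − 15.600% = 2.9300%
Exact: (1 + 0.1853)/(1 + 0.1560) − 1 = 2.5346%
Error = 2.9300% − 2.5346% = 0.3954% → 0.40%.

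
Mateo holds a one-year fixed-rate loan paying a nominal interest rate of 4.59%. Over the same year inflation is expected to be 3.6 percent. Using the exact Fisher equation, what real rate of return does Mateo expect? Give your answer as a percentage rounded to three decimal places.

0.956%

By the Fisher equation, 1 + r = (1 + i)/(1 + π).
1 + r = 1.04590 / 1.03600 = 1.009556
r = 1.009556 − 1 = 0.9556%, i.e. 0.956%.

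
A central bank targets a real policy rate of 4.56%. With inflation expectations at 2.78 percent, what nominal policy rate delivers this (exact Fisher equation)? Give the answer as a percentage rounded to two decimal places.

(1 + i) = (1 + r)(1 + π) = 1.04560 × 1.02780 = 1.07466768
i = 1.07466768 − 1, so the required nominal rate is 7.47%.

7.47%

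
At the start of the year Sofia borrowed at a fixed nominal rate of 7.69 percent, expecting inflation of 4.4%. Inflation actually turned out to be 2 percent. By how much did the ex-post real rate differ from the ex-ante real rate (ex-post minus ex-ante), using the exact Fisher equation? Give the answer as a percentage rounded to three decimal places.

Ex-ante: (1 + 0.0769)/(1 + 0.0440) − 1 = 3.1513%
Ex-post: (1 + 0.0769)/(1 + 0.0200) − 1 = 5.5784%
Difference (ex-post − ex-ante) = 2.4271% → 2.427%.

2.427%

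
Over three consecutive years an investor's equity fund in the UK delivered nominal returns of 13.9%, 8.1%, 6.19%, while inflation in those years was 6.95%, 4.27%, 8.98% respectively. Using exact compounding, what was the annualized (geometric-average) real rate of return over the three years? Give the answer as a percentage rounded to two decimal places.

Nominal growth factor = 1.1390 × 1.0810 × 1.0619 = 1.30747393
Price-level growth factor = 1.0695 × 1.0427 × 1.0898 = 1.21530970
Real growth factor = 1.30747393 / 1.21530970 = 1.07583600
Annualized real rate = 1.07583600^(1/3) − 1 = 2.4665% → 2.47%.

2.47%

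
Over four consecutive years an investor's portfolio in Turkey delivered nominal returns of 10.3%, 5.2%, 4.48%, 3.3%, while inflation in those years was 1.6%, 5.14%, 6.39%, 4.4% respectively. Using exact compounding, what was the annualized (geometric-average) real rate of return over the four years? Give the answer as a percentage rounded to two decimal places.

Nominal growth factor = 1.1030 × 1.0520 × 1.0448 × 1.0330 = 1.25234717
Price-level growth factor = 1.0160 × 1.0514 × 1.0639 × 1.0440 = 1.18648701
Real growth factor = 1.25234717 / 1.18648701 = 1.05550854
Annualized real rate = 1.05550854^(1/4) − 1 = 1.3597% → 1.36%.

1.36%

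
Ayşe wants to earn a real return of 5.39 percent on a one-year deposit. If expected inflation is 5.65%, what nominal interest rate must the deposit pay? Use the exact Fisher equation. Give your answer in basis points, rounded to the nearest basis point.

(1 + i) = (1 + r)(1 + π) = 1.05390 × 1.05650 = 1.11344535
i = 1.11344535 − 1, so the required nominal rate is 1134 basis points.

1134 basis points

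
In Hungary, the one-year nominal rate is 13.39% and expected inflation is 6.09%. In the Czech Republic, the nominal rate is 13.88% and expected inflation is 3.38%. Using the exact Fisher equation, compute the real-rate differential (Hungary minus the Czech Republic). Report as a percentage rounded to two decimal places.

-3.28%

Hungary: (1 + 0.1339)/(1 + 0.0609) − 1 = 6.8810%
The Czech Republic: (1 + 0.1388)/(1 + 0.0338) − 1 = 10.1567%
Differential = 6.8810% − 10.1567% = -3.2758% → -3.28%.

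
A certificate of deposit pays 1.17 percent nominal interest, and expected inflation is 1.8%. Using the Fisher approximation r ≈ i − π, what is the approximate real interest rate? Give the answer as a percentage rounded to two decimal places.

r ≈ i − π = 1.17% − 1.8% = -0.63%.

-0.63%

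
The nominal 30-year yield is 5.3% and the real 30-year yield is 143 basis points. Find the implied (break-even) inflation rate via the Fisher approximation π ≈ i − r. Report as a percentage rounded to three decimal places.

π ≈ i − r = 5.3% − 1.43% → 3.870%.

3.870%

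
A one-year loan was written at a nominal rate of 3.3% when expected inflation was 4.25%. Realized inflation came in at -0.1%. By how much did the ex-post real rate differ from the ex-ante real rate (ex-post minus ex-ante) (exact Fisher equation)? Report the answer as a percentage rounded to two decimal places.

Ex-ante: (1 + 0.0330)/(1 + 0.0425) − 1 = -0.9113%
Ex-post: (1 + 0.0330)/(1 − 0.0010) − 1 = 3.4034%
Difference (ex-post − ex-ante) = 4.3147% → 4.31%.

4.31%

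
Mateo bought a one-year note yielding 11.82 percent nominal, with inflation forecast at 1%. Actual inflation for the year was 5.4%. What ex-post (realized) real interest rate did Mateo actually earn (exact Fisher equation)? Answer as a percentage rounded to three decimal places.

6.091%

Ex-post: (1 + 0.1182)/(1 + 0.0540) − 1 = 6.0911%
So the realized real rate is 6.091%.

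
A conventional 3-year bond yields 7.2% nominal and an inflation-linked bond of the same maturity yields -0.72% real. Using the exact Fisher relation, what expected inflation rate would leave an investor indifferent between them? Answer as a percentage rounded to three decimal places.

(1 + π) = (1 + i)/(1 + r) = 1.07200 / 0.99280 = 1.079774
Break-even inflation = 1.079774 − 1 → 7.977%.

7.977%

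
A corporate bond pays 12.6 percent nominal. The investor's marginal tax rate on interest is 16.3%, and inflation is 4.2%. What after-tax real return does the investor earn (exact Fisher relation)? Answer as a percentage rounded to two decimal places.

6.09%

After-tax nominal return = 12.6% × (1 − 0.163) = 10.5462%.
1 + r = 1.105462 / 1.04200 = 1.060904
After-tax real rate = 1.060904 − 1 → 6.09%.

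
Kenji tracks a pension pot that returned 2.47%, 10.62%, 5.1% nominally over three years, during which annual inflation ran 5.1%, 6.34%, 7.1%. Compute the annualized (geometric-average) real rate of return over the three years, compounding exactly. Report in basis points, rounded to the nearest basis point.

-16 basis points

Compound the nominal returns: 1.0247 × 1.1062 × 1.0510 = 1.19133282.
Compound inflation: 1.0510 × 1.0634 × 1.0710 = 1.19698537.
Deflate: 1.19133282 / 1.19698537 = 0.99527768.
Annualized real rate = 0.99527768^(1/3) − 1 = -0.1577% → -16 basis points.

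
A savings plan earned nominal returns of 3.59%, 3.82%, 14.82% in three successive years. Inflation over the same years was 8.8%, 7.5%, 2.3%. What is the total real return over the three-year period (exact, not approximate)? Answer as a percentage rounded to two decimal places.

Nominal growth factor = 1.0359 × 1.0382 × 1.1482 = 1.234856
Price-level growth factor = 1.0880 × 1.0750 × 1.0230 = 1.196501
Real growth factor = 1.234856 / 1.196501 = 1.032056
Total real return = 1.032056 − 1 → 3.21%.

3.21%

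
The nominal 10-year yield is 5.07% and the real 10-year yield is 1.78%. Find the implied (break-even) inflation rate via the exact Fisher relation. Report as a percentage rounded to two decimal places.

(1 + π) = (1 + i)/(1 + r) = 1.05070 / 1.01780 = 1.032325
Break-even inflation = 1.032325 − 1 → 3.23%.

3.23%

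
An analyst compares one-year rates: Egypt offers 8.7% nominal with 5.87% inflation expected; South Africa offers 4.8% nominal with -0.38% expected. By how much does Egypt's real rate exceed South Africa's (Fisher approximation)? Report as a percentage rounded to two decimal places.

Egypt: 8.7% − 5.87% = 2.830%
South Africa: 4.8% − (-0.38%) = 5.180%
Differential = -2.350% → -2.35%.

-2.35%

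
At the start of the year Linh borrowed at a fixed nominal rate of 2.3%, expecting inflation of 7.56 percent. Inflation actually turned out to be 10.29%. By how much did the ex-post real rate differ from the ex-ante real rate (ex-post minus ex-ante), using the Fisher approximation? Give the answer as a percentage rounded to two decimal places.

-2.73%

Ex-ante: 2.3% − 7.56% = -5.260%
Ex-post: 2.3% − 10.29% = -7.990%
Difference (ex-post − ex-ante) = -2.7300% → -2.73%.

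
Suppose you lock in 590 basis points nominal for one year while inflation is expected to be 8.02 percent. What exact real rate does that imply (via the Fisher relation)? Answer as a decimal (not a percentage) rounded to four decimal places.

By the Fisher relation, 1 + r = (1 + i)/(1 + π).
1 + r = 1.05900 / 1.08020 = 0.980374
r = 0.980374 − 1 = -1.9626%, i.e. -0.0196.

-0.0196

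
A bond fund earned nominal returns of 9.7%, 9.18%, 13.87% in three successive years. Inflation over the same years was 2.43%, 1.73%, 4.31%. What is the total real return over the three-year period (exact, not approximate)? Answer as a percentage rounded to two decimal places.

Compound the nominal returns: 1.0970 × 1.0918 × 1.1387 = 1.363826.
Compound inflation: 1.0243 × 1.0173 × 1.0431 = 1.086931.
Deflate: 1.363826 / 1.086931 = 1.254749.
Total real return = 1.254749 − 1 → 25.47%.

25.47%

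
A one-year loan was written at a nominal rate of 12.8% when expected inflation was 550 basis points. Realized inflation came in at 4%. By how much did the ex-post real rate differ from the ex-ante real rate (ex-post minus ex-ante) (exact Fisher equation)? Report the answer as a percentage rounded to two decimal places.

1.54%

Ex-ante: (1 + 0.1280)/(1 + 0.0550) − 1 = 6.9194%
Ex-post: (1 + 0.1280)/(1 + 0.0400) − 1 = 8.4615%
Difference (ex-post − ex-ante) = 1.5421% → 1.54%.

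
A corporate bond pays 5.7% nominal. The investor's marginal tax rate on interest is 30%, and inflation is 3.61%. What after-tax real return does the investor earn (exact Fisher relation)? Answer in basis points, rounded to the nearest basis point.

37 basis points

After-tax nominal return = 5.7% × (1 − 0.3) = 3.9900%.
1 + r = 1.03990 / 1.03610 = 1.003668
After-tax real rate = 1.003668 − 1 → 37 basis points.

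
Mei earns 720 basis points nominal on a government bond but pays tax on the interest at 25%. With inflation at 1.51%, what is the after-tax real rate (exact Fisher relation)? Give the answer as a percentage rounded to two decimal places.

3.83%

After-tax nominal return = 7.2% × (1 − 0.25) = 5.4000%.
1 + r = 1.05400 / 1.01510 = 1.038321
After-tax real rate = 1.038321 − 1 → 3.83%.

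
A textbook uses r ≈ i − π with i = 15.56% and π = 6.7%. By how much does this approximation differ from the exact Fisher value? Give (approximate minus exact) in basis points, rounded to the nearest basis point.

56 basis points

Approximate: r ≈ 15.560% − 6.700% = 8.8600%
Exact: (1 + 0.1556)/(1 + 0.0670) − 1 = 8.3037%
Error = 8.8600% − 8.3037% = 0.5563% → 56 basis points.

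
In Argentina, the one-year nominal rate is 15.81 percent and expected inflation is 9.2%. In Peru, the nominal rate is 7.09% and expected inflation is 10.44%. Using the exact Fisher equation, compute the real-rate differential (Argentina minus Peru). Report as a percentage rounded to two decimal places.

9.09%

Argentina: (1 + 0.1581)/(1 + 0.0920) − 1 = 6.0531%
Peru: (1 + 0.0709)/(1 + 0.1044) − 1 = -3.0333%
Differential = 6.0531% − (-3.0333%) = 9.0864% → 9.09%.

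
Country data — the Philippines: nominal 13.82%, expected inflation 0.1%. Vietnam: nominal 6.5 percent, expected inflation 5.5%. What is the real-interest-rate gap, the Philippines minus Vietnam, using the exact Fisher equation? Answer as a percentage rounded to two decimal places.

The Philippines: (1 + 0.1382)/(1 + 0.0010) − 1 = 13.7063%
Vietnam: (1 + 0.0650)/(1 + 0.0550) − 1 = 0.9479%
Differential = 13.7063% − 0.9479% = 12.7584% → 12.76%.

12.76%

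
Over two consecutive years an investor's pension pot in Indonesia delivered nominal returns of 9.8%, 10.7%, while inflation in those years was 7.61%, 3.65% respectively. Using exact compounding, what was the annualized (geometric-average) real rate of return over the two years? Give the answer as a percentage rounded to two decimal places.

4.39%

Compound the nominal returns: 1.0980 × 1.1070 = 1.21548600.
Compound inflation: 1.0761 × 1.0365 = 1.11537765.
Deflate: 1.21548600 / 1.11537765 = 1.08975287.
Annualized real rate = 1.08975287^(1/2) − 1 = 4.3912% → 4.39%.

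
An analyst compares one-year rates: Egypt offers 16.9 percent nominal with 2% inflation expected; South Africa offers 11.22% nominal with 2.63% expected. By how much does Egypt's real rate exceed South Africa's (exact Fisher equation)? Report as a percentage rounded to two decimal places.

Egypt: (1 + 0.1690)/(1 + 0.0200) − 1 = 14.6078%
South Africa: (1 + 0.1122)/(1 + 0.0263) − 1 = 8.3699%
Differential = 14.6078% − 8.3699% = 6.2380% → 6.24%.

6.24%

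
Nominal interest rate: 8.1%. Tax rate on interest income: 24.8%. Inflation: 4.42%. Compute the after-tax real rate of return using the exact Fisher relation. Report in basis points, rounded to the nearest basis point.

After-tax nominal return = 8.1% × (1 − 0.248) = 6.0912%.
1 + r = 1.060912 / 1.04420 = 1.016005
After-tax real rate = 1.016005 − 1 → 160 basis points.

160 basis points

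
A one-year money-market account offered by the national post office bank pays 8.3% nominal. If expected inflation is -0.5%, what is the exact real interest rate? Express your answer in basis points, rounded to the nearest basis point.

1 + r = 1.08300 / 0.99500 = 1.088442
r = 1.088442 − 1 = 8.8442%, i.e. 884 basis points.

884 basis points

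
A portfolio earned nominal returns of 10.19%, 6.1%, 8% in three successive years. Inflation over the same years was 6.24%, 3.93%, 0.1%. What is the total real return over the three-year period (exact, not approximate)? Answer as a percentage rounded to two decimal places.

14.24%

Nominal growth factor = 1.1019 × 1.0610 × 1.0800 = 1.262645
Price-level growth factor = 1.0624 × 1.0393 × 1.0010 = 1.105256
Real growth factor = 1.262645 / 1.105256 = 1.142400
Total real return = 1.142400 − 1 → 14.24%.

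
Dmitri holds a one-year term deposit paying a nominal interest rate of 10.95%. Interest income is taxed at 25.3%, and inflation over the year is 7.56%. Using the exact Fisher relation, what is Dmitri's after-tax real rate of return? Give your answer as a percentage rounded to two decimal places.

0.58%

After-tax nominal return = 10.95% × (1 − 0.253) = 8.17965%.
1 + r = 1.0817965 / 1.07560 = 1.005761
After-tax real rate = 1.005761 − 1 → 0.58%.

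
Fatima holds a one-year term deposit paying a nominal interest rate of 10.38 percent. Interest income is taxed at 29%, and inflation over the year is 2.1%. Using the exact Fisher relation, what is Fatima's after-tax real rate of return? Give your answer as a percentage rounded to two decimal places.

5.16%

After-tax nominal return = 10.38% × (1 − 0.29) = 7.3698%.
1 + r = 1.073698 / 1.02100 = 1.051614
After-tax real rate = 1.051614 − 1 → 5.16%.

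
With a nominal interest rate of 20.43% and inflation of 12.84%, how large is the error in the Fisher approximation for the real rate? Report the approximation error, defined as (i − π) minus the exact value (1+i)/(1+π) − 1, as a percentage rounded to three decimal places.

Approximate: r ≈ 20.430% − 12.840% = 7.5900%
Exact: (1 + 0.2043)/(1 + 0.1284) − 1 = 6.7263%
Error = 7.5900% − 6.7263% = 0.8637% → 0.864%.

0.864%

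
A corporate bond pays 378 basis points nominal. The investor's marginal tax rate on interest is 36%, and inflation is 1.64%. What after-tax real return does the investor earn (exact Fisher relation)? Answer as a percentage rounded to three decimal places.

After-tax nominal return = 3.78% × (1 − 0.36) = 2.4192%.
1 + r = 1.024192 / 1.01640 = 1.007666
After-tax real rate = 1.007666 − 1 → 0.767%.

0.767%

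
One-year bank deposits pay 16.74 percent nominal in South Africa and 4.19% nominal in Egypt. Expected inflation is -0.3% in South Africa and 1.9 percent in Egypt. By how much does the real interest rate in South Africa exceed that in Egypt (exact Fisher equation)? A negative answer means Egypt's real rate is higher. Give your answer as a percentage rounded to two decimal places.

South Africa: (1 + 0.1674)/(1 − 0.0030) − 1 = 17.0913%
Egypt: (1 + 0.0419)/(1 + 0.0190) − 1 = 2.2473%
Differential = 17.0913% − 2.2473% = 14.8440% → 14.84%.

14.84%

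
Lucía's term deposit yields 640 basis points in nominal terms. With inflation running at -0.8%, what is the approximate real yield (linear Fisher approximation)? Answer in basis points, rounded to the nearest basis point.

720 basis points

r ≈ i − π = 6.4% − (-0.8%) = 720 basis points.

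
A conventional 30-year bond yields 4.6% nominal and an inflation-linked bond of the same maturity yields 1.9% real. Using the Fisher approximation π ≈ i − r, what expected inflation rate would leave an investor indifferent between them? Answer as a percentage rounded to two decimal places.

2.70%

π ≈ i − r = 4.6% − 1.9% → 2.70%.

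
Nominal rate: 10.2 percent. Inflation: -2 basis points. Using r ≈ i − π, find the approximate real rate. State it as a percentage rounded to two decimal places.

10.22%

r ≈ i − π = 10.2% − (-0.02%) = 10.22%.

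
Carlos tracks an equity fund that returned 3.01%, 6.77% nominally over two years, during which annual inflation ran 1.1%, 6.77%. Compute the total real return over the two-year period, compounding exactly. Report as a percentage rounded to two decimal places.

1.89%

Nominal growth factor = 1.0301 × 1.0677 = 1.099838
Price-level growth factor = 1.0110 × 1.0677 = 1.079445
Real growth factor = 1.099838 / 1.079445 = 1.018892
Total real return = 1.018892 − 1 → 1.89%.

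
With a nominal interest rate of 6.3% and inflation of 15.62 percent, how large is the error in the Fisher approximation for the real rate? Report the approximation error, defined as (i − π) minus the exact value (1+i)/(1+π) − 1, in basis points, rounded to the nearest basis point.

Approximate: r ≈ 6.300% − 15.620% = -9.3200%
Exact: (1 + 0.0630)/(1 + 0.1562) − 1 = -8.0609%
Error = -9.3200% − (-8.0609%) = -1.2591% → -126 basis points.

-126 basis points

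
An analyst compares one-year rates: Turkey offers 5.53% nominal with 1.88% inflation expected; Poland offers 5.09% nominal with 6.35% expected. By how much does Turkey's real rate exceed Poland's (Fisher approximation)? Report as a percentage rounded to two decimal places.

4.91%

Turkey: 5.53% − 1.88% = 3.650%
Poland: 5.09% − 6.35% = -1.260%
Differential = 4.910% → 4.91%.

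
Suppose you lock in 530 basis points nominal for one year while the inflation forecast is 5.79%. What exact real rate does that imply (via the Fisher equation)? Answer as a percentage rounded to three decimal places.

-0.463%

1 + r = 1.05300 / 1.05790 = 0.995368
r = 0.995368 − 1 = -0.4632%, i.e. -0.463%.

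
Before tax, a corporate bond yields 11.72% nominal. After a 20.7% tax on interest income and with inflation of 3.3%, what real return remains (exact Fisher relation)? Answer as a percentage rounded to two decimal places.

5.80%

After-tax nominal return = 11.72% × (1 − 0.207) = 9.29396%.
1 + r = 1.0929396 / 1.03300 = 1.058025
After-tax real rate = 1.058025 − 1 → 5.80%.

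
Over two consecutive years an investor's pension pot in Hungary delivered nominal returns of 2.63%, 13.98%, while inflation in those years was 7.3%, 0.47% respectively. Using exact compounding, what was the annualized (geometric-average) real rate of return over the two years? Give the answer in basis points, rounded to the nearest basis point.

Compound the nominal returns: 1.0263 × 1.1398 = 1.16977674.
Compound inflation: 1.0730 × 1.0047 = 1.07804310.
Deflate: 1.16977674 / 1.07804310 = 1.08509274.
Annualized real rate = 1.08509274^(1/2) − 1 = 4.1678% → 417 basis points.

417 basis points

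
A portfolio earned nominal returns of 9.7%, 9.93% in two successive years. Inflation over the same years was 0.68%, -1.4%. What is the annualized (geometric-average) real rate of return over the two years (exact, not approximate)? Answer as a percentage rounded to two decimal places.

Nominal growth factor = 1.0970 × 1.0993 = 1.20593210
Price-level growth factor = 1.0068 × 0.9860 = 0.99270480
Real growth factor = 1.20593210 / 0.99270480 = 1.21479427
Annualized real rate = 1.21479427^(1/2) − 1 = 10.2177% → 10.22%.

10.22%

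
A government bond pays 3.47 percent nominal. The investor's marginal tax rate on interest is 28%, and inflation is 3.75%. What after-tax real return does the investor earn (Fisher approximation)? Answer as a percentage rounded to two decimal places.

-1.25%

After-tax nominal return = 3.47% × (1 − 0.28) = 2.4984%.
r ≈ 2.4984% − 3.75% → -1.25%.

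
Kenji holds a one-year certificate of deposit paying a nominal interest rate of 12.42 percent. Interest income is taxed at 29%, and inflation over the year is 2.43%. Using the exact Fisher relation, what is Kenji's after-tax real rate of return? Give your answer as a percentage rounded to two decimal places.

After-tax nominal return = 12.42% × (1 − 0.29) = 8.8182%.
1 + r = 1.088182 / 1.02430 = 1.062366
After-tax real rate = 1.062366 − 1 → 6.24%.

6.24%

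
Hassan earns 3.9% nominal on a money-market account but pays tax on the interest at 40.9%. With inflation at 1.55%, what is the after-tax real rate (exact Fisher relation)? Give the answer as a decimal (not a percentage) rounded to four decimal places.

After-tax nominal return = 3.9% × (1 − 0.409) = 2.3049%.
1 + r = 1.023049 / 1.01550 = 1.007434
After-tax real rate = 1.007434 − 1 → 0.0074.

0.0074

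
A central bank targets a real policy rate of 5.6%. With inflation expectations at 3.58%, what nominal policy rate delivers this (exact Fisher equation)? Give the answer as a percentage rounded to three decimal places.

9.380%

(1 + i) = (1 + r)(1 + π) = 1.05600 × 1.03580 = 1.0938048
i = 1.0938048 − 1, so the required nominal rate is 9.380%.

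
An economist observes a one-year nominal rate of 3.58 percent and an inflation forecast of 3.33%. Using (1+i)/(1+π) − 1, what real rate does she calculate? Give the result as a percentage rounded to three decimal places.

1 + r = 1.03580 / 1.03330 = 1.002419
r = 1.002419 − 1 = 0.2419%, i.e. 0.242%.

0.242%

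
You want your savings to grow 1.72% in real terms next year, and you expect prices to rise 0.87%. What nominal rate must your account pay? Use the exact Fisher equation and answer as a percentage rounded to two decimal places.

(1 + i) = (1 + r)(1 + π) = 1.01720 × 1.00870 = 1.02604964
i = 1.02604964 − 1, so the required nominal rate is 2.60%.

2.60%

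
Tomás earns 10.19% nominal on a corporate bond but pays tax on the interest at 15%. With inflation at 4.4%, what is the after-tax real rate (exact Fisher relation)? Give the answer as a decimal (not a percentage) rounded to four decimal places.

0.0408

After-tax nominal return = 10.19% × (1 − 0.15) = 8.6615%.
1 + r = 1.086615 / 1.04400 = 1.040819
After-tax real rate = 1.040819 − 1 → 0.0408.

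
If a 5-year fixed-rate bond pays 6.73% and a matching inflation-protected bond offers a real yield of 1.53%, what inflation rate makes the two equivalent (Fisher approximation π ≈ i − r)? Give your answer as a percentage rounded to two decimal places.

5.20%

π ≈ i − r = 6.73% − 1.53% → 5.20%.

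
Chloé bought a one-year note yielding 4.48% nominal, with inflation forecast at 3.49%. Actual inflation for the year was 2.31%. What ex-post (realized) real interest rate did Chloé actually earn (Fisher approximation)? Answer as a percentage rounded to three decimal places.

Ex-post: 4.48% − 2.31% = 2.170%
So the realized real rate is 2.170%.

2.170%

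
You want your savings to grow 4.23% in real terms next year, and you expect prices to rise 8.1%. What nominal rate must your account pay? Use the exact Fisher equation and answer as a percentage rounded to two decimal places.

(1 + i) = (1 + r)(1 + π) = 1.04230 × 1.08100 = 1.1267263
i = 1.1267263 − 1, so the required nominal rate is 12.67%.

12.67%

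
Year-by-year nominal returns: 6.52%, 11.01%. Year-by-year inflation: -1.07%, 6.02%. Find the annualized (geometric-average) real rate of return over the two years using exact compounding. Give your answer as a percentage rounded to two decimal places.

Compound the nominal returns: 1.0652 × 1.1101 = 1.18247852.
Compound inflation: 0.9893 × 1.0602 = 1.04885586.
Deflate: 1.18247852 / 1.04885586 = 1.12739850.
Annualized real rate = 1.12739850^(1/2) − 1 = 6.1790% → 6.18%.

6.18%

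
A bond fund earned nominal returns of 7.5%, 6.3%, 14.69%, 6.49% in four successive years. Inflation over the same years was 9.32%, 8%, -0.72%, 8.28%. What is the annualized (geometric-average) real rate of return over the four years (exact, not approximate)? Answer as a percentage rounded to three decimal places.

2.403%

Compound the nominal returns: 1.0750 × 1.0630 × 1.1469 × 1.0649 = 1.395648678.
Compound inflation: 1.0932 × 1.0800 × 0.9928 × 1.0828 = 1.269209734.
Deflate: 1.395648678 / 1.269209734 = 1.099620213.
Annualized real rate = 1.099620213^(1/4) − 1 = 2.40253% → 2.403%.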